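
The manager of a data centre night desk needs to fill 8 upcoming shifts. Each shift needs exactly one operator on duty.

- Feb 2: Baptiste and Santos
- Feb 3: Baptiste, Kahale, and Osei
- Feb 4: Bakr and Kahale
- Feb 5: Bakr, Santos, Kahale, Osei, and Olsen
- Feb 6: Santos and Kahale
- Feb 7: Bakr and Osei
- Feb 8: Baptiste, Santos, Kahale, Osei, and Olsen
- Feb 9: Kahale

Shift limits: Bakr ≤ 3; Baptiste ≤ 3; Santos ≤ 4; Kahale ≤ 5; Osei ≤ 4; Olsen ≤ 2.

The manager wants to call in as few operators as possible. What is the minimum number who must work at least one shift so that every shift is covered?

3

8 slots to fill and no one can take more than 5, so at least ⌈8/5⌉ = 2 operators are needed.
Shifts {Feb 2, Feb 7, Feb 9} need 3 slots, but among the operators available for them (Bakr, Baptiste, Santos, Kahale, and Osei) any 2 together supply at most 2. So 2 operators are not enough.
Bakr, Baptiste, and Kahale alone can cover everything: Feb 2→Baptiste, Feb 3→Baptiste, Feb 4→Bakr, Feb 5→Bakr, Feb 6→Kahale, Feb 7→Bakr, Feb 8→Baptiste, Feb 9→Kahale.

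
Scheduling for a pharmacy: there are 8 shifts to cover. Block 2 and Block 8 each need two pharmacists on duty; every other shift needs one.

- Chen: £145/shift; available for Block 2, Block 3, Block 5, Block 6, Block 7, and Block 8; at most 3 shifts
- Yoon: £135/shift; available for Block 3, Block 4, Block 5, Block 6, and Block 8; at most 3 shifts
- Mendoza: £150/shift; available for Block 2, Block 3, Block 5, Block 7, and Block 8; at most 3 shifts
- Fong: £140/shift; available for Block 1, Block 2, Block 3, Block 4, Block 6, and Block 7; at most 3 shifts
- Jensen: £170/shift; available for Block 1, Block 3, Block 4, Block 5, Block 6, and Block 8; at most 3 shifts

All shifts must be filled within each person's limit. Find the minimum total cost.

£1410

Picking the cheapest available pharmacist for each shift independently would cost £1385, but that ignores the shift limits.
An optimal schedule: Block 1→Fong, Block 2→Fong+Chen, Block 3→Chen, Block 4→Yoon, Block 5→Yoon, Block 6→Yoon, Block 7→Fong, Block 8→Chen+Mendoza.
Total: 140 + 140 + 145 + 145 + 135 + 135 + 135 + 140 + 145 + 150 = £1410.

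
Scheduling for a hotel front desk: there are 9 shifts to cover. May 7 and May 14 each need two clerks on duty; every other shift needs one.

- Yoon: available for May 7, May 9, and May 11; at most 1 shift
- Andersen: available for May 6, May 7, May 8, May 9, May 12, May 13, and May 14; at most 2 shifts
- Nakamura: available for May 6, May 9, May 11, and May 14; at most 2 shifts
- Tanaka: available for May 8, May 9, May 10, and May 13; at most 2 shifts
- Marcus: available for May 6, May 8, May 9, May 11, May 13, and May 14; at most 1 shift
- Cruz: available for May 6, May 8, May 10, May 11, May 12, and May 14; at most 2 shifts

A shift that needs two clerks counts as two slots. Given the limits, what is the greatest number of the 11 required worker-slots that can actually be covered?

10

Total capacity across all clerks is 1+2+2+2+1+2 = 10, and 11 slots are needed, so at most 10 can be filled.
An assignment achieving 10: May 6→Nakamura, May 7→Yoon+Andersen, May 8→Marcus, May 10→Tanaka, May 11→Cruz, May 12→Andersen, May 13→Tanaka, May 14→Nakamura+Cruz.
Loads: Yoon 1/1, Andersen 2/2, Nakamura 2/2, Tanaka 2/2, Marcus 1/1, Cruz 2/2.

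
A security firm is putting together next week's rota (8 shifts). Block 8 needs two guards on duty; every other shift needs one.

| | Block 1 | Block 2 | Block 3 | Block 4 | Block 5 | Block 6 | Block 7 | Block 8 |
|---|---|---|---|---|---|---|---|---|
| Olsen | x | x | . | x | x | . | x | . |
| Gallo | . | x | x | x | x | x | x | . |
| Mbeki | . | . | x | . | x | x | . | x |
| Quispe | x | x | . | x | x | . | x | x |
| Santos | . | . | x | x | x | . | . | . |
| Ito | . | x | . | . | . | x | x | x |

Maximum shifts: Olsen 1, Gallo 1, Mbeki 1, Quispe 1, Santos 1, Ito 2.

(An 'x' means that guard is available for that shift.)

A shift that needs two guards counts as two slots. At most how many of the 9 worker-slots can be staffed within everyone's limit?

7

Total capacity across all guards is 1+1+1+1+1+2 = 7, and 9 slots are needed, so at most 7 can be filled.
An assignment achieving 7: Block 1→Olsen, Block 2→Ito, Block 3→Gallo, Block 4→Santos, Block 6→Mbeki, Block 8→Quispe+Ito.
Loads: Olsen 1/1, Gallo 1/1, Mbeki 1/1, Quispe 1/1, Santos 1/1, Ito 2/2.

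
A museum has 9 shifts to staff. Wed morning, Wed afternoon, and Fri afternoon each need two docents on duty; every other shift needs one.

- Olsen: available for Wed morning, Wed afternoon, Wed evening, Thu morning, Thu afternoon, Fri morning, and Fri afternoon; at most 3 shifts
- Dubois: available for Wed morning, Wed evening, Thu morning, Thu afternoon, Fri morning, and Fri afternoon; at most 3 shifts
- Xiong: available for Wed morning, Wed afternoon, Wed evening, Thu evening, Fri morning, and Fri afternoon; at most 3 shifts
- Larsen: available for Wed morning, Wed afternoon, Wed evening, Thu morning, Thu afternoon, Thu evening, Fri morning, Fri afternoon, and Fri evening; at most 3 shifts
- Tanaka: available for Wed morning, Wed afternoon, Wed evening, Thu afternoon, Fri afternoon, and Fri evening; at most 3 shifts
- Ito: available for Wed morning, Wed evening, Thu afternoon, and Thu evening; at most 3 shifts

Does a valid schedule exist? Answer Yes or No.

One valid schedule: Wed morning→Dubois+Larsen, Wed afternoon→Xiong+Larsen, Wed evening→Dubois, Thu morning→Olsen, Thu afternoon→Olsen, Thu evening→Xiong, Fri morning→Olsen, Fri afternoon→Dubois+Xiong, Fri evening→Larsen.
Loads: Olsen 3/3, Dubois 3/3, Xiong 3/3, Larsen 3/3, Tanaka 0/3, Ito 0/3 — all within limits.

Yes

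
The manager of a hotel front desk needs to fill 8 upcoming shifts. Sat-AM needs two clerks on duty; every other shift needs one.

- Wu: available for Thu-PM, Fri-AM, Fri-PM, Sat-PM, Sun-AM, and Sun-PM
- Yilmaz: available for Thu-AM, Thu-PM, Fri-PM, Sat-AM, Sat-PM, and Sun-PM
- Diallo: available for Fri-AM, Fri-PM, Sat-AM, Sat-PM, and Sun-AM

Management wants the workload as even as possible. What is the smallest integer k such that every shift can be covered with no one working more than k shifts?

3

With 3 clerks and 9 worker-slots to fill, someone must work at least ⌈9/3⌉ = 3 shifts, so k ≥ 3.
k = 3 works: Thu-AM→Yilmaz, Thu-PM→Wu, Fri-AM→Wu, Fri-PM→Diallo, Sat-AM→Yilmaz+Diallo, Sat-PM→Diallo, Sun-AM→Wu, Sun-PM→Yilmaz.
Loads: Wu 3, Yilmaz 3, Diallo 3 — all ≤ 3.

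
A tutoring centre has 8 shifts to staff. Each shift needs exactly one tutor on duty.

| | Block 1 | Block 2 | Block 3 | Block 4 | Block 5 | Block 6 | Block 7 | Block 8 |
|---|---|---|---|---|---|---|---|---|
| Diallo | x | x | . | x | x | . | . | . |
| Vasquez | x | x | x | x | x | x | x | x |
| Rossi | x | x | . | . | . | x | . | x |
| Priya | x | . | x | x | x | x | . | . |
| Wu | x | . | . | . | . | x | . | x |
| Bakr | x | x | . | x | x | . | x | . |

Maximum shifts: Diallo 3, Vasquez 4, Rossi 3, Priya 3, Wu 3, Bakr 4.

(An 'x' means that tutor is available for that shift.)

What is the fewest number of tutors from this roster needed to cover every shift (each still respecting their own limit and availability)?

8 slots to fill and no one can take more than 4, so at least ⌈8/4⌉ = 2 tutors are needed.
Vasquez and Bakr alone can cover everything: Block 1→Vasquez, Block 2→Bakr, Block 3→Vasquez, Block 4→Bakr, Block 5→Bakr, Block 6→Vasquez, Block 7→Bakr, Block 8→Vasquez.

2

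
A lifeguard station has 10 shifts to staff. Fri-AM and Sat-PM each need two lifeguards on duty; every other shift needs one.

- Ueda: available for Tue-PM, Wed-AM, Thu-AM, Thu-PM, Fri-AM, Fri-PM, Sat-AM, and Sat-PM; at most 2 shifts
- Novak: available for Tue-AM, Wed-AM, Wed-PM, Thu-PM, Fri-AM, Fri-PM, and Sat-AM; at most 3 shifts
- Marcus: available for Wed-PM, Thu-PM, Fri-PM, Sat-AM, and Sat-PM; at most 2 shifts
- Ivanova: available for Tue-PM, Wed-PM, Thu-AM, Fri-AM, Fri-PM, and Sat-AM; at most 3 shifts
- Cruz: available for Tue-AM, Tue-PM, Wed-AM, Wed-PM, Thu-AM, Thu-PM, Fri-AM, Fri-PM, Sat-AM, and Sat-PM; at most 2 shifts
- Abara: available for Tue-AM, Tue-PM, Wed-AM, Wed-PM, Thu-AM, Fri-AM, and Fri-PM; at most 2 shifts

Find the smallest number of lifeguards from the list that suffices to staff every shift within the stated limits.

12 slots to fill and no one can take more than 3, so at least ⌈12/3⌉ = 4 lifeguards are needed.
Any 4 lifeguards together have capacity at most 3+3+2+2 = 10 < 12 slots, so 4 can never suffice.
Ueda, Novak, Marcus, Ivanova, and Cruz alone can cover everything: Tue-AM→Novak, Tue-PM→Ueda, Wed-AM→Ueda, Wed-PM→Novak, Thu-AM→Ivanova, Thu-PM→Novak, Fri-AM→Ivanova+Cruz, Fri-PM→Marcus, Sat-AM→Ivanova, Sat-PM→Marcus+Cruz.

5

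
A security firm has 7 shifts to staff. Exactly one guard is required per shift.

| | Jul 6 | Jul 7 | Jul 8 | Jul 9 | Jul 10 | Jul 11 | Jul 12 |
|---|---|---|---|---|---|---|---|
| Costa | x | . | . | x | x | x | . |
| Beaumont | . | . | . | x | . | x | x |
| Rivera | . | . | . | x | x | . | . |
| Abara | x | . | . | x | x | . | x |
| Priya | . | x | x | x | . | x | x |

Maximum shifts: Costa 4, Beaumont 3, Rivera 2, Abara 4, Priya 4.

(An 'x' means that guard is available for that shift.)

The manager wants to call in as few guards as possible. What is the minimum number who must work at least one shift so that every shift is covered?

2

7 slots to fill and no one can take more than 4, so at least ⌈7/4⌉ = 2 guards are needed.
Costa and Priya alone can cover everything: Jul 6→Costa, Jul 7→Priya, Jul 8→Priya, Jul 9→Costa, Jul 10→Costa, Jul 11→Costa, Jul 12→Priya.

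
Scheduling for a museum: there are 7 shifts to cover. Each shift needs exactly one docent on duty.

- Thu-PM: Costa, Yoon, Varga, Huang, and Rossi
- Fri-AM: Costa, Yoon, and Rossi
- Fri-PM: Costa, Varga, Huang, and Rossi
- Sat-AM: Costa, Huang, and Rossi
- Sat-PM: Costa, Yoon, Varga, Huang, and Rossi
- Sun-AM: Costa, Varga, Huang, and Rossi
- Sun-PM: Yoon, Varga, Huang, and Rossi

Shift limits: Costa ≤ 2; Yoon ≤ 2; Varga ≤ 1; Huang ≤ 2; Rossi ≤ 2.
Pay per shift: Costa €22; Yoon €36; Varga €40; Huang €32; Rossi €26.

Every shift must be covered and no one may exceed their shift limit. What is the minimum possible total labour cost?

€196

Picking the cheapest available docent for each shift independently would cost €158, but that ignores the shift limits.
An optimal schedule: Thu-PM→Huang, Fri-AM→Costa, Fri-PM→Rossi, Sat-AM→Costa, Sat-PM→Yoon, Sun-AM→Rossi, Sun-PM→Huang.
Total: 32 + 22 + 26 + 22 + 36 + 26 + 32 = €196.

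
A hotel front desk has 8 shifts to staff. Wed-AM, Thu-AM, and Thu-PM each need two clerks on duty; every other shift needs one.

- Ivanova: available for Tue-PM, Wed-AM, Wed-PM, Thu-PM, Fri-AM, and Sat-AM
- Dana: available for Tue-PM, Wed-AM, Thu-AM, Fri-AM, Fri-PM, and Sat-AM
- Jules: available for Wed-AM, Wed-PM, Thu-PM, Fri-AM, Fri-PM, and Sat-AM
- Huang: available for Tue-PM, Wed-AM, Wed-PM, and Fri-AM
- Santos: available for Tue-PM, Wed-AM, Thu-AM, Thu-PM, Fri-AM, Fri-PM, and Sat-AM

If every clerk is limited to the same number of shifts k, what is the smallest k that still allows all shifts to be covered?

3

With 5 clerks and 11 worker-slots to fill, someone must work at least ⌈11/5⌉ = 3 shifts, so k ≥ 3.
k = 3 works: Tue-PM→Ivanova, Wed-AM→Jules+Huang, Wed-PM→Ivanova, Thu-AM→Dana+Santos, Thu-PM→Ivanova+Jules, Fri-AM→Jules, Fri-PM→Dana, Sat-AM→Dana.
Loads: Ivanova 3, Dana 3, Jules 3, Huang 1, Santos 1 — all ≤ 3.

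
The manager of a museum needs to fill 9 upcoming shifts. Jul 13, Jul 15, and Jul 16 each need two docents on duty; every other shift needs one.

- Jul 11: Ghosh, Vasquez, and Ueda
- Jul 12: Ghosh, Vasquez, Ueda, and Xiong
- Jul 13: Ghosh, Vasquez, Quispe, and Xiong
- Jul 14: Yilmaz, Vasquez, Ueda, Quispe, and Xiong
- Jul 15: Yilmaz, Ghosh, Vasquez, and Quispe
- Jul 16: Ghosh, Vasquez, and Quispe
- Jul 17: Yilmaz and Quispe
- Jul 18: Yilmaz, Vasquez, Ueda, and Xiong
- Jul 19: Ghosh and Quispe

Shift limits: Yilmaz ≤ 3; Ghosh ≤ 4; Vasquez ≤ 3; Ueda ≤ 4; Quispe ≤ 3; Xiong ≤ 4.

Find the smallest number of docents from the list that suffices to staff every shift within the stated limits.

12 slots to fill and no one can take more than 4, so at least ⌈12/4⌉ = 3 docents are needed.
No set of 3 docents can cover every shift (each such set leaves at least one shift with no one available or exceeds a cap).
Yilmaz, Ghosh, Vasquez, and Ueda alone can cover everything: Jul 11→Ghosh, Jul 12→Ueda, Jul 13→Ghosh+Vasquez, Jul 14→Yilmaz, Jul 15→Yilmaz+Vasquez, Jul 16→Ghosh+Vasquez, Jul 17→Yilmaz, Jul 18→Ueda, Jul 19→Ghosh.

4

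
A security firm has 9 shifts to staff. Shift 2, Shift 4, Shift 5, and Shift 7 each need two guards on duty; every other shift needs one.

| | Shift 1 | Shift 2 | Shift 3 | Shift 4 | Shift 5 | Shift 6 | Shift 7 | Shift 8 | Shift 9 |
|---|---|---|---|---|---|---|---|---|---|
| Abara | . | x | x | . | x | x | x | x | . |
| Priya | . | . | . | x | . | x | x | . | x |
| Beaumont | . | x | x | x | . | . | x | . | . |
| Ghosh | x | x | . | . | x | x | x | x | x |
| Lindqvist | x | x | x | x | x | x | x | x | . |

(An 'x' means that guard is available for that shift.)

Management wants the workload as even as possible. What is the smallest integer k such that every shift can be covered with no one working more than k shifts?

3

With 5 guards and 13 worker-slots to fill, someone must work at least ⌈13/5⌉ = 3 shifts, so k ≥ 3.
k = 3 works: Shift 1→Ghosh, Shift 2→Beaumont+Ghosh, Shift 3→Abara, Shift 4→Priya+Beaumont, Shift 5→Abara+Ghosh, Shift 6→Priya, Shift 7→Beaumont+Lindqvist, Shift 8→Abara, Shift 9→Priya.
Loads: Abara 3, Priya 3, Beaumont 3, Ghosh 3, Lindqvist 1 — all ≤ 3.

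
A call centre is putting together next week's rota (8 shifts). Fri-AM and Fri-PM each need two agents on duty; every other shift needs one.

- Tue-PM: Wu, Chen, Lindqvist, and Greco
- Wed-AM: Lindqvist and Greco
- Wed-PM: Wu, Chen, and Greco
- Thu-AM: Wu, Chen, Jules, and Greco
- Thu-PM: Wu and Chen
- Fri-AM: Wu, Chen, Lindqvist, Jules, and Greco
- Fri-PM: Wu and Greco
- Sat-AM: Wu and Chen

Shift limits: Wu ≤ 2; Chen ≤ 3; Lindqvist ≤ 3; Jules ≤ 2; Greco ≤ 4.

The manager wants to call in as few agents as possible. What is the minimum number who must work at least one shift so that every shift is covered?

10 slots to fill and no one can take more than 4, so at least ⌈10/4⌉ = 3 agents are needed.
No set of 3 agents can cover every shift (each such set leaves at least one shift with no one available or exceeds a cap).
Wu, Chen, Lindqvist, and Greco alone can cover everything: Tue-PM→Lindqvist, Wed-AM→Lindqvist, Wed-PM→Chen, Thu-AM→Chen, Thu-PM→Wu, Fri-AM→Lindqvist+Greco, Fri-PM→Wu+Greco, Sat-AM→Chen.

4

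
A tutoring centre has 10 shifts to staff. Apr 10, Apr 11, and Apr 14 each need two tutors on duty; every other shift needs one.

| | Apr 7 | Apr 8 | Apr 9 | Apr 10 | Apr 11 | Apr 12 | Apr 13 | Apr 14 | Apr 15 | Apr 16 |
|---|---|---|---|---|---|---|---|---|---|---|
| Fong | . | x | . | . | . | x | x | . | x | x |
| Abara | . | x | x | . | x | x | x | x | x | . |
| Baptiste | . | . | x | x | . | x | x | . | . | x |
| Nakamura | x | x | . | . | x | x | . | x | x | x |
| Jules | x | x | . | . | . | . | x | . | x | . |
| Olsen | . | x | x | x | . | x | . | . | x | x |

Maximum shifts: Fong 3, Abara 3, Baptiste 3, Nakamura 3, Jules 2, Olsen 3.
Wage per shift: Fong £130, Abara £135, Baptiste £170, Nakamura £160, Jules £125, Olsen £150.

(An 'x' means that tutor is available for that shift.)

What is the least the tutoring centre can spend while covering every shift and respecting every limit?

Apr 10 can only be covered by Baptiste and Olsen, so that assignment is forced.
Apr 11 can only be covered by Abara and Nakamura, so that assignment is forced.
Apr 14 can only be covered by Abara and Nakamura, so that assignment is forced.
Picking the cheapest available tutor for each shift independently would cost £1805, but that ignores the shift limits.
An optimal schedule: Apr 7→Jules, Apr 8→Fong, Apr 9→Abara, Apr 10→Olsen+Baptiste, Apr 11→Abara+Nakamura, Apr 12→Fong, Apr 13→Jules, Apr 14→Abara+Nakamura, Apr 15→Olsen, Apr 16→Fong.
Total: 125 + 130 + 135 + 150 + 170 + 135 + 160 + 130 + 125 + 135 + 160 + 150 + 130 = £1835.

£1835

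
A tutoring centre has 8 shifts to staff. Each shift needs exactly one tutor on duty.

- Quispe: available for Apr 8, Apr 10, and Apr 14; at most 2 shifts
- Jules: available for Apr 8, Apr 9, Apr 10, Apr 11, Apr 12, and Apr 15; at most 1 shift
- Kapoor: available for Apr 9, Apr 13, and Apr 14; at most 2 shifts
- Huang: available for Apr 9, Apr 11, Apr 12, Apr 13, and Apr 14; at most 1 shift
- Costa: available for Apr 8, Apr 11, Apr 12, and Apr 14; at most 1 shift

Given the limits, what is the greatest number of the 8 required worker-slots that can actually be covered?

7

Total capacity across all tutors is 2+1+2+1+1 = 7, and 8 slots are needed, so at most 7 can be filled.
An assignment achieving 7: Apr 8→Quispe, Apr 9→Kapoor, Apr 10→Quispe, Apr 11→Huang, Apr 12→Costa, Apr 13→Kapoor, Apr 15→Jules.
Loads: Quispe 2/2, Jules 1/1, Kapoor 2/2, Huang 1/1, Costa 1/1.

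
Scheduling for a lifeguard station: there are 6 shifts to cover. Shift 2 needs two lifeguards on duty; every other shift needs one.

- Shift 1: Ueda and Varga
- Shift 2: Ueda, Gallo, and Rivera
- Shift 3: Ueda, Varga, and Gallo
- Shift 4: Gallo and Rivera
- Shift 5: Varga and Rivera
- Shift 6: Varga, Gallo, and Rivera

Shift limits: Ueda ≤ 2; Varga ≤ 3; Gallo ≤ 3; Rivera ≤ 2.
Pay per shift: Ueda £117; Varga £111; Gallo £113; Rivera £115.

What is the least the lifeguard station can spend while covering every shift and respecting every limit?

£787

Picking the cheapest available lifeguard for each shift independently would cost £785, but that ignores the shift limits.
An optimal schedule: Shift 1→Varga, Shift 2→Gallo+Rivera, Shift 3→Varga, Shift 4→Gallo, Shift 5→Varga, Shift 6→Gallo.
Total: 111 + 113 + 115 + 111 + 113 + 111 + 113 = £787.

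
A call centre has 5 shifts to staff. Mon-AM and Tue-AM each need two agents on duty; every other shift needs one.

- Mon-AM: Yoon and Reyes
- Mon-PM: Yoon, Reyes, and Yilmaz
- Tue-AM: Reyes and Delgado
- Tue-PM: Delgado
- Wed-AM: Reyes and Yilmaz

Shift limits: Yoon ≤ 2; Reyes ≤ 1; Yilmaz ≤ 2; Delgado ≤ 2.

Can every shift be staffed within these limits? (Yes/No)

Total capacity is 7 and 7 slots are needed, so capacity alone doesn't rule it out.
Shifts {Mon-AM, Tue-AM} need 4 worker-slots in total, but the agents available for any of those shifts (Yoon, Reyes, and Delgado) can supply at most 3 among them. So no valid schedule exists.

No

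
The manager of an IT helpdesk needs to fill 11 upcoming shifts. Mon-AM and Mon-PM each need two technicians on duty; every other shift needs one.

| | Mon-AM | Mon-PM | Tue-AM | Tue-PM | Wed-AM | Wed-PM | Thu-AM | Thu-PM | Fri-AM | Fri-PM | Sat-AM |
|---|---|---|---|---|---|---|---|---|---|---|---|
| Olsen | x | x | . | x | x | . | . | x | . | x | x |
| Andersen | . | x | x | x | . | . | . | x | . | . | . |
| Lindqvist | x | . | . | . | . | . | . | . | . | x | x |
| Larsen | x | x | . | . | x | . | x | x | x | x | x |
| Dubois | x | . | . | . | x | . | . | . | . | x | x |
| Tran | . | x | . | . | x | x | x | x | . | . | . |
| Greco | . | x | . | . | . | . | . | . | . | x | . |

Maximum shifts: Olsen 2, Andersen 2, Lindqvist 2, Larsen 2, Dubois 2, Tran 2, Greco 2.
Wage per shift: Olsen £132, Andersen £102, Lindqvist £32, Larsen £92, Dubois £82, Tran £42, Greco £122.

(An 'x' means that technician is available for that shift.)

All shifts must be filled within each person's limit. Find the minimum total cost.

Tue-AM can only be covered by Andersen, so that assignment is forced.
Wed-PM can only be covered by Tran, so that assignment is forced.
Fri-AM can only be covered by Larsen, so that assignment is forced.
Picking the cheapest available technician for each shift independently would cost £776, but that ignores the shift limits.
An optimal schedule: Mon-AM→Lindqvist+Dubois, Mon-PM→Greco+Olsen, Tue-AM→Andersen, Tue-PM→Andersen, Wed-AM→Dubois, Wed-PM→Tran, Thu-AM→Tran, Thu-PM→Larsen, Fri-AM→Larsen, Fri-PM→Greco, Sat-AM→Lindqvist.
Total: 32 + 82 + 122 + 132 + 102 + 102 + 82 + 42 + 42 + 92 + 92 + 122 + 32 = £1076.

£1076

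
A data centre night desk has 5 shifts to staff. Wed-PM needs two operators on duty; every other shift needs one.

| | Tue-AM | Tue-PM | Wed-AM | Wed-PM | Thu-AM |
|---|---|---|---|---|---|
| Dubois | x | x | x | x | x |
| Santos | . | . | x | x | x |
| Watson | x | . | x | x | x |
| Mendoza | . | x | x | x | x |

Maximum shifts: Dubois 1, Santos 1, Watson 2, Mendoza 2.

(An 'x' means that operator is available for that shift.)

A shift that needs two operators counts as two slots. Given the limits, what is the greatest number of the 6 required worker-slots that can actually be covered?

6

Total capacity across all operators is 1+1+2+2 = 6, and 6 slots are needed, so at most 6 can be filled.
An assignment achieving 6: Tue-AM→Dubois, Tue-PM→Mendoza, Wed-AM→Santos, Wed-PM→Watson+Mendoza, Thu-AM→Watson.
Loads: Dubois 1/1, Santos 1/1, Watson 2/2, Mendoza 2/2.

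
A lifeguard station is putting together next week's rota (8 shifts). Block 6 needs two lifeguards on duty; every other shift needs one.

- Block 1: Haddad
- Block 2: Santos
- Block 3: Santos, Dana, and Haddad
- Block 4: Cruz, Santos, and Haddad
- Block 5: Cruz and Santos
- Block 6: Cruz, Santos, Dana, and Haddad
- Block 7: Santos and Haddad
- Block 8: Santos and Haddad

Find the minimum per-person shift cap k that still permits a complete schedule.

3

With 4 lifeguards and 9 worker-slots to fill, someone must work at least ⌈9/4⌉ = 3 shifts, so k ≥ 3.
k = 3 works: Block 1→Haddad, Block 2→Santos, Block 3→Dana, Block 4→Cruz, Block 5→Cruz, Block 6→Cruz+Dana, Block 7→Santos, Block 8→Santos.
Loads: Cruz 3, Santos 3, Dana 2, Haddad 1 — all ≤ 3.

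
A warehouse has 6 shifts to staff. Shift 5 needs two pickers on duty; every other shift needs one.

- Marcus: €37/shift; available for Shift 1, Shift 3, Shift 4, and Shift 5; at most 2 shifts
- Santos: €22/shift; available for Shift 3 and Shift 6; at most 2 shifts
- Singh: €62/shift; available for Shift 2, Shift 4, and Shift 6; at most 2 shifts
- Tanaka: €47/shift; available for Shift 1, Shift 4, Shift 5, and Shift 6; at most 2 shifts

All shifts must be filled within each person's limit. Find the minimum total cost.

Shift 2 can only be covered by Singh, so that assignment is forced.
Shift 5 can only be covered by Marcus and Tanaka, so that assignment is forced.
Picking the cheapest available picker for each shift independently would cost €264, but that ignores the shift limits.
An optimal schedule: Shift 1→Marcus, Shift 2→Singh, Shift 3→Santos, Shift 4→Tanaka, Shift 5→Marcus+Tanaka, Shift 6→Santos.
Total: 37 + 62 + 22 + 47 + 37 + 47 + 22 = €274.

€274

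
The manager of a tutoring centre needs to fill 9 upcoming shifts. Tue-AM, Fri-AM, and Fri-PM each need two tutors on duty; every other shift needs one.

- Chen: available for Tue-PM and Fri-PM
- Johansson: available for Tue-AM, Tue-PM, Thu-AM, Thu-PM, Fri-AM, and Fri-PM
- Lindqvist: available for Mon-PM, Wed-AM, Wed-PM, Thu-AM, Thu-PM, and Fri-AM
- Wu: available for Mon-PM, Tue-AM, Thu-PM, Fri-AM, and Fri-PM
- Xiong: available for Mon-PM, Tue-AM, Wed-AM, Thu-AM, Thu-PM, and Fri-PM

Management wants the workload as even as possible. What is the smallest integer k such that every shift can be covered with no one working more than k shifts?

With 5 tutors and 12 worker-slots to fill, someone must work at least ⌈12/5⌉ = 3 shifts, so k ≥ 3.
k = 3 works: Mon-PM→Lindqvist, Tue-AM→Johansson+Wu, Tue-PM→Chen, Wed-AM→Lindqvist, Wed-PM→Lindqvist, Thu-AM→Johansson, Thu-PM→Wu, Fri-AM→Johansson+Wu, Fri-PM→Chen+Xiong.
Loads: Chen 2, Johansson 3, Lindqvist 3, Wu 3, Xiong 1 — all ≤ 3.

3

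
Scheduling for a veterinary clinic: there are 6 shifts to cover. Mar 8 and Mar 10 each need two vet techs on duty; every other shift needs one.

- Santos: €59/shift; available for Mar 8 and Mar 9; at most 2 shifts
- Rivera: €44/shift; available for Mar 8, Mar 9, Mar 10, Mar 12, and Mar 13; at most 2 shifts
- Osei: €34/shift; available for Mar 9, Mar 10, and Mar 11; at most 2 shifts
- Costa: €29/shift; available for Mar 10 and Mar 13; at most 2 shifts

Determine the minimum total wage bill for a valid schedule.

€332

Mar 8 can only be covered by Santos and Rivera, so that assignment is forced.
Mar 11 can only be covered by Osei, so that assignment is forced.
Mar 12 can only be covered by Rivera, so that assignment is forced.
Picking the cheapest available vet tech for each shift independently would cost €307, but that ignores the shift limits.
An optimal schedule: Mar 8→Santos+Rivera, Mar 9→Santos, Mar 10→Osei+Costa, Mar 11→Osei, Mar 12→Rivera, Mar 13→Costa.
Total: 59 + 44 + 59 + 34 + 29 + 34 + 44 + 29 = €332.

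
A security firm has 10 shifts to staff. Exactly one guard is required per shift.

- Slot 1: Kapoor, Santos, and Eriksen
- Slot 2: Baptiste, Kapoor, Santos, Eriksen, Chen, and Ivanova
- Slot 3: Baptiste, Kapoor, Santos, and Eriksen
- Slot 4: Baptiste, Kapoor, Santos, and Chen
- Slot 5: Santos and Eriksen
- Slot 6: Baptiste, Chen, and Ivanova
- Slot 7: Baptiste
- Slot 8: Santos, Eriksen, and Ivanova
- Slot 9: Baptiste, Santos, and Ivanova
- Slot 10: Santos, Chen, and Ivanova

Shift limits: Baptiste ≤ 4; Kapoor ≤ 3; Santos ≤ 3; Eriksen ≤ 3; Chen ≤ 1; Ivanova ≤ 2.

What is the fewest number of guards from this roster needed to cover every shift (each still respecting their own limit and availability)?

3

10 slots to fill and no one can take more than 4, so at least ⌈10/4⌉ = 3 guards are needed.
Baptiste, Kapoor, and Santos alone can cover everything: Slot 1→Kapoor, Slot 2→Baptiste, Slot 3→Kapoor, Slot 4→Kapoor, Slot 5→Santos, Slot 6→Baptiste, Slot 7→Baptiste, Slot 8→Santos, Slot 9→Baptiste, Slot 10→Santos.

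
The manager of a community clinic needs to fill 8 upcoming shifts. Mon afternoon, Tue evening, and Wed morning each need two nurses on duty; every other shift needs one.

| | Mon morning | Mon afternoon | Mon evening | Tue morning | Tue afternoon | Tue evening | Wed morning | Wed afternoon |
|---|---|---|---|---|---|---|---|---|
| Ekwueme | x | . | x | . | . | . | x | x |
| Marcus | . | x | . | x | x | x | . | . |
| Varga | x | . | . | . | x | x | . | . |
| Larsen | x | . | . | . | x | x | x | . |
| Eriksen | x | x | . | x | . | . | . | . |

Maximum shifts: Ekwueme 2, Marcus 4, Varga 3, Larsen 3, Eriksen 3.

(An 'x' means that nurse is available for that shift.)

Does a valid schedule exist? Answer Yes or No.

Total capacity is 15 and 11 slots are needed, so capacity alone doesn't rule it out.
Shifts {Mon evening, Wed morning, Wed afternoon} need 4 worker-slots in total, but the nurses available for any of those shifts (Ekwueme and Larsen) can supply at most 3 among them. So no valid schedule exists.

No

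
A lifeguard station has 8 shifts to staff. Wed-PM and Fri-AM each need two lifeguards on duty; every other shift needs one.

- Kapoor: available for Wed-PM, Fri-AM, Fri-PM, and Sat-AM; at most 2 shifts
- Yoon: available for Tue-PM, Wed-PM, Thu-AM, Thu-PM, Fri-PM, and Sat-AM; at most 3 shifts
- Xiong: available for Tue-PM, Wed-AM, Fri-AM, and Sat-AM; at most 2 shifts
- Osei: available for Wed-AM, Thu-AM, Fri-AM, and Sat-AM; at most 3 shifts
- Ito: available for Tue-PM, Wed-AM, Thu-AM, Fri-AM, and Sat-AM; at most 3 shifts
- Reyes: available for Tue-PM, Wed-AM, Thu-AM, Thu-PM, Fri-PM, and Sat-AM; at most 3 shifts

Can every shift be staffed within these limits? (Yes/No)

Wed-PM can only be covered by Kapoor and Yoon, so that assignment is forced.
One valid schedule: Tue-PM→Yoon, Wed-AM→Xiong, Wed-PM→Kapoor+Yoon, Thu-AM→Osei, Thu-PM→Yoon, Fri-AM→Xiong+Osei, Fri-PM→Kapoor, Sat-AM→Osei.
Loads: Kapoor 2/2, Yoon 3/3, Xiong 2/2, Osei 3/3, Ito 0/3, Reyes 0/3 — all within limits.

Yes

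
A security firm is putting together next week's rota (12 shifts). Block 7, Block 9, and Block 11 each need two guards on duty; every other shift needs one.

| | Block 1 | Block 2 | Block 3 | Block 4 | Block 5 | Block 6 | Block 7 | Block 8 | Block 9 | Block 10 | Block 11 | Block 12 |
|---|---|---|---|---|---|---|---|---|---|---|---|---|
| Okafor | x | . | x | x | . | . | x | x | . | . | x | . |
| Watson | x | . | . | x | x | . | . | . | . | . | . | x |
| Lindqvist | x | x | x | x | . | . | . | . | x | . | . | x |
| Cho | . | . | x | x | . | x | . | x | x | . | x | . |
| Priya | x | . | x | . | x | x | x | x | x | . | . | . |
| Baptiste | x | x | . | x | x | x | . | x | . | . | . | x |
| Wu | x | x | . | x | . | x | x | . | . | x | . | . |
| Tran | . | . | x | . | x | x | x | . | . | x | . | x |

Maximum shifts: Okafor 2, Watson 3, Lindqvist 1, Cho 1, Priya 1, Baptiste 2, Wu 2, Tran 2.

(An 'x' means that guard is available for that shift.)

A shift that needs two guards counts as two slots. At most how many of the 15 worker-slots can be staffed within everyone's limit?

14

Total capacity across all guards is 2+3+1+1+1+2+2+2 = 14, and 15 slots are needed, so at most 14 can be filled.
An assignment achieving 14: Block 1→Watson, Block 2→Lindqvist, Block 3→Tran, Block 4→Baptiste, Block 5→Watson, Block 6→Tran, Block 7→Okafor+Wu, Block 8→Baptiste, Block 9→Priya, Block 10→Wu, Block 11→Okafor+Cho, Block 12→Watson.
Loads: Okafor 2/2, Watson 3/3, Lindqvist 1/1, Cho 1/1, Priya 1/1, Baptiste 2/2, Wu 2/2, Tran 2/2.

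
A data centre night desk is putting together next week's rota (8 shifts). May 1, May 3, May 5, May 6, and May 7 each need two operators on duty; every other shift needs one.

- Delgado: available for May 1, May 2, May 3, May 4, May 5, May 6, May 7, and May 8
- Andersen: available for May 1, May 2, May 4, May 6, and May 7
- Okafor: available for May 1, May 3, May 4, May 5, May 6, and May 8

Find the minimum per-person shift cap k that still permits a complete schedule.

5

With 3 operators and 13 worker-slots to fill, someone must work at least ⌈13/3⌉ = 5 shifts, so k ≥ 5.
k = 5 works: May 1→Andersen+Okafor, May 2→Delgado, May 3→Delgado+Okafor, May 4→Andersen, May 5→Delgado+Okafor, May 6→Andersen+Okafor, May 7→Delgado+Andersen, May 8→Delgado.
Loads: Delgado 5, Andersen 4, Okafor 4 — all ≤ 5.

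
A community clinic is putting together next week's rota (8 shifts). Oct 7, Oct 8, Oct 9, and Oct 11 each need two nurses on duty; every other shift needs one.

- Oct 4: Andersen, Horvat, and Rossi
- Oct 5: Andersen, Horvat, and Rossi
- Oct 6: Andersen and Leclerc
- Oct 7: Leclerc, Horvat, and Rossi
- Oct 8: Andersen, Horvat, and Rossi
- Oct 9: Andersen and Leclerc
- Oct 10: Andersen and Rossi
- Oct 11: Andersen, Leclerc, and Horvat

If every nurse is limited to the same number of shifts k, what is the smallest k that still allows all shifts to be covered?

3

With 4 nurses and 12 worker-slots to fill, someone must work at least ⌈12/4⌉ = 3 shifts, so k ≥ 3.
k = 3 works: Oct 4→Horvat, Oct 5→Rossi, Oct 6→Andersen, Oct 7→Leclerc+Rossi, Oct 8→Horvat+Rossi, Oct 9→Andersen+Leclerc, Oct 10→Andersen, Oct 11→Leclerc+Horvat.
Loads: Andersen 3, Leclerc 3, Horvat 3, Rossi 3 — all ≤ 3.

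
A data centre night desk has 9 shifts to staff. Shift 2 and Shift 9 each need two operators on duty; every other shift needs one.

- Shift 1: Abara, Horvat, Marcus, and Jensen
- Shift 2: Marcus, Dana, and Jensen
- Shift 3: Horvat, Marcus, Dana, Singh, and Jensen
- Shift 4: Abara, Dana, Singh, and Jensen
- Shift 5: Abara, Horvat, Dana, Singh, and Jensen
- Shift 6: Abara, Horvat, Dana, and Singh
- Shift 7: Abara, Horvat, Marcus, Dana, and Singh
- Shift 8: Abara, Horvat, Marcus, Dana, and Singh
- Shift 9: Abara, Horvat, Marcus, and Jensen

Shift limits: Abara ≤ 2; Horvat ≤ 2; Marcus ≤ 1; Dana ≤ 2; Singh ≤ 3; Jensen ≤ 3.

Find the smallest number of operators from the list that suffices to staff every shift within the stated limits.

11 slots to fill and no one can take more than 3, so at least ⌈11/3⌉ = 4 operators are needed.
Any 4 operators together have capacity at most 3+3+2+2 = 10 < 11 slots, so 4 can never suffice.
Abara, Horvat, Marcus, Singh, and Jensen alone can cover everything: Shift 1→Horvat, Shift 2→Marcus+Jensen, Shift 3→Singh, Shift 4→Abara, Shift 5→Jensen, Shift 6→Abara, Shift 7→Singh, Shift 8→Singh, Shift 9→Horvat+Jensen.

5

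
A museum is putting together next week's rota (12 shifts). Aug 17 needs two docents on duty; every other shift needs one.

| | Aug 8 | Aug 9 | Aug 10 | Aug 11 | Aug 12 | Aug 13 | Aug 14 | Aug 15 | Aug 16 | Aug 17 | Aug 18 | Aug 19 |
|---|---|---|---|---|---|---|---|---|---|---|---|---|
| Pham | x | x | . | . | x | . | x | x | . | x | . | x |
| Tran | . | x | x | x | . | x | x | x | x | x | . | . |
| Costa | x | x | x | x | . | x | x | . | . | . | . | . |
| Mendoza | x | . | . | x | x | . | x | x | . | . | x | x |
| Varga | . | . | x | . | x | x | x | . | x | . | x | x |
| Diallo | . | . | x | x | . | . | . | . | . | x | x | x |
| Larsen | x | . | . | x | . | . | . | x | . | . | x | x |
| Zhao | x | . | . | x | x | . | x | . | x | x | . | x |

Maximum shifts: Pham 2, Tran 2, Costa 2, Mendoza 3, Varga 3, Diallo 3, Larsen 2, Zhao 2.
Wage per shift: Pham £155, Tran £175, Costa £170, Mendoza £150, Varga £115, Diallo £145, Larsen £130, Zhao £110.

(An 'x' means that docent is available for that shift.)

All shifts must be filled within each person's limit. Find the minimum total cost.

Picking the cheapest available docent for each shift independently would cost £1545, but that ignores the shift limits.
An optimal schedule: Aug 8→Mendoza, Aug 9→Pham, Aug 10→Varga, Aug 11→Diallo, Aug 12→Varga, Aug 13→Varga, Aug 14→Mendoza, Aug 15→Larsen, Aug 16→Zhao, Aug 17→Zhao+Diallo, Aug 18→Larsen, Aug 19→Diallo.
Total: 150 + 155 + 115 + 145 + 115 + 115 + 150 + 130 + 110 + 110 + 145 + 130 + 145 = £1715.

£1715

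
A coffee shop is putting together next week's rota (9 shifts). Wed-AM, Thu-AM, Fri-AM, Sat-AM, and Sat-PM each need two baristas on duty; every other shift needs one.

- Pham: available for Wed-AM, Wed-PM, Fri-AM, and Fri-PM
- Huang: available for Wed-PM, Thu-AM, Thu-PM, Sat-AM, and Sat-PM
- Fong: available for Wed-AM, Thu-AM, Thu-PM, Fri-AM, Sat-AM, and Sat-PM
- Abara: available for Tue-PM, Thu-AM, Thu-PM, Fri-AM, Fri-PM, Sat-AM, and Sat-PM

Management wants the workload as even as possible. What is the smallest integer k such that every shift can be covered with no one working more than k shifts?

With 4 baristas and 14 worker-slots to fill, someone must work at least ⌈14/4⌉ = 4 shifts, so k ≥ 4.
k = 4 works: Tue-PM→Abara, Wed-AM→Pham+Fong, Wed-PM→Pham, Thu-AM→Huang+Fong, Thu-PM→Huang, Fri-AM→Pham+Fong, Fri-PM→Pham, Sat-AM→Huang+Fong, Sat-PM→Huang+Abara.
Loads: Pham 4, Huang 4, Fong 4, Abara 2 — all ≤ 4.

4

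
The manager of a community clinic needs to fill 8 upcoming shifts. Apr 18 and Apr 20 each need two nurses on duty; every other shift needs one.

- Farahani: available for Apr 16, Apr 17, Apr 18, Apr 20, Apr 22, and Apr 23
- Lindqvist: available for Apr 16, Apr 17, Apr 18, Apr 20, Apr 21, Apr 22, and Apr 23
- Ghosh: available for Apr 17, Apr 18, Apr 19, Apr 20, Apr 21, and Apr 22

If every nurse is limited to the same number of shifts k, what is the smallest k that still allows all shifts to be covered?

With 3 nurses and 10 worker-slots to fill, someone must work at least ⌈10/3⌉ = 4 shifts, so k ≥ 4.
k = 4 works: Apr 16→Farahani, Apr 17→Farahani, Apr 18→Farahani+Lindqvist, Apr 19→Ghosh, Apr 20→Lindqvist+Ghosh, Apr 21→Lindqvist, Apr 22→Lindqvist, Apr 23→Farahani.
Loads: Farahani 4, Lindqvist 4, Ghosh 2 — all ≤ 4.

4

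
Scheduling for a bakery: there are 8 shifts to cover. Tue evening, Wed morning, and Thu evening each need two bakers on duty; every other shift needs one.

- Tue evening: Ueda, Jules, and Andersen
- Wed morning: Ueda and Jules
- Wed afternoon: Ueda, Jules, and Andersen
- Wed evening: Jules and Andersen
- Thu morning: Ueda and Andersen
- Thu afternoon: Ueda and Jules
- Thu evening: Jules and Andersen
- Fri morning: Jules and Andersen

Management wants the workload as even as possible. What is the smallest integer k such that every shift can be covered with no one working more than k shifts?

With 3 bakers and 11 worker-slots to fill, someone must work at least ⌈11/3⌉ = 4 shifts, so k ≥ 4.
k = 4 works: Tue evening→Ueda+Andersen, Wed morning→Ueda+Jules, Wed afternoon→Andersen, Wed evening→Jules, Thu morning→Ueda, Thu afternoon→Ueda, Thu evening→Jules+Andersen, Fri morning→Jules.
Loads: Ueda 4, Jules 4, Andersen 3 — all ≤ 4.

4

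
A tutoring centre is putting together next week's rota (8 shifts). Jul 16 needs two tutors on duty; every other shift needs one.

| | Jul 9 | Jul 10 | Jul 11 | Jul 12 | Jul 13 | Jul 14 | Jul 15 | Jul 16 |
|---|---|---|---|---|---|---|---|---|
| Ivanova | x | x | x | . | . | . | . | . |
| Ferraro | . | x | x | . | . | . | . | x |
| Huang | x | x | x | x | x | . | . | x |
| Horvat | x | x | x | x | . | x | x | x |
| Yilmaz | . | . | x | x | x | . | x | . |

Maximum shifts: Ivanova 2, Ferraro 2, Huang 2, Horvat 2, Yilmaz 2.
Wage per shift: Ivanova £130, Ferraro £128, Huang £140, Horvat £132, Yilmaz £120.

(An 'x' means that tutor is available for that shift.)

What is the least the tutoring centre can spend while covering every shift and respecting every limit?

£1160

Jul 14 can only be covered by Horvat, so that assignment is forced.
Picking the cheapest available tutor for each shift independently would cost £1130, but that ignores the shift limits.
An optimal schedule: Jul 9→Ivanova, Jul 10→Ferraro, Jul 11→Ivanova, Jul 12→Horvat, Jul 13→Yilmaz, Jul 14→Horvat, Jul 15→Yilmaz, Jul 16→Ferraro+Huang.
Total: 130 + 128 + 130 + 132 + 120 + 132 + 120 + 128 + 140 = £1160.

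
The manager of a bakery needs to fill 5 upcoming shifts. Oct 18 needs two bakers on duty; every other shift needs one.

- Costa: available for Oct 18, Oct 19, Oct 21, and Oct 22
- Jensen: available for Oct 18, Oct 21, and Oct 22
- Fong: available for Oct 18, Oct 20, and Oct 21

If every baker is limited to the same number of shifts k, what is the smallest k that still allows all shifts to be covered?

With 3 bakers and 6 worker-slots to fill, someone must work at least ⌈6/3⌉ = 2 shifts, so k ≥ 2.
k = 2 works: Oct 18→Jensen+Fong, Oct 19→Costa, Oct 20→Fong, Oct 21→Jensen, Oct 22→Costa.
Loads: Costa 2, Jensen 2, Fong 2 — all ≤ 2.

2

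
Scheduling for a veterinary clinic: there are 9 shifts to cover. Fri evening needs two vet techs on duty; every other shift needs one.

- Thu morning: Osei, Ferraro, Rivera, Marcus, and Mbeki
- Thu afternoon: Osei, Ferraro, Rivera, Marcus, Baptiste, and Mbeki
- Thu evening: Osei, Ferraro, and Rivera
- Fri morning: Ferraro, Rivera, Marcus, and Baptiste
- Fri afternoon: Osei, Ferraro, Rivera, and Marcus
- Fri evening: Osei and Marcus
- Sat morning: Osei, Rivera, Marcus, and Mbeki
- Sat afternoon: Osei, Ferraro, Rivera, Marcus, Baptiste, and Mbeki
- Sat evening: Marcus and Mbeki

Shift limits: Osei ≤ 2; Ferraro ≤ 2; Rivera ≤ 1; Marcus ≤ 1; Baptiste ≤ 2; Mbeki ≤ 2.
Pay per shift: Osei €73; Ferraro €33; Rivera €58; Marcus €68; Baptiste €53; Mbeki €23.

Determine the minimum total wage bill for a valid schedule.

€490

Fri evening can only be covered by Osei and Marcus, so that assignment is forced.
Picking the cheapest available vet tech for each shift independently would cost €355, but that ignores the shift limits.
An optimal schedule: Thu morning→Mbeki, Thu afternoon→Baptiste, Thu evening→Osei, Fri morning→Ferraro, Fri afternoon→Ferraro, Fri evening→Osei+Marcus, Sat morning→Rivera, Sat afternoon→Baptiste, Sat evening→Mbeki.
Total: 23 + 53 + 73 + 33 + 33 + 73 + 68 + 58 + 53 + 23 = €490.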